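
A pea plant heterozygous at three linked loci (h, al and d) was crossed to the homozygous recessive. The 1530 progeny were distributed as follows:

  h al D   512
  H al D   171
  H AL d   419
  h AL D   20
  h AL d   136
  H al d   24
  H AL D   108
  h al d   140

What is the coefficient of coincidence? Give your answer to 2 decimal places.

0.66

The two most frequent reciprocal classes, H AL d and h al D, are the parental types, so the F1 was H AL d / h al D.
The two rarest classes, H al d and h AL D, are the double crossovers. Comparing them with the parentals, only the al allele has switched, so al is the middle locus and the order is d – al – h.
d–al: (248 + 44)/1530 = 0.1908; al–h: (307 + 44)/1530 = 0.2294.
Expected DCO frequency = 0.1908 × 0.2294 ≈ 0.04377; observed = 44/1530 ≈ 0.02876.
Coefficient of coincidence = 0.02876/0.04377 ≈ 0.66.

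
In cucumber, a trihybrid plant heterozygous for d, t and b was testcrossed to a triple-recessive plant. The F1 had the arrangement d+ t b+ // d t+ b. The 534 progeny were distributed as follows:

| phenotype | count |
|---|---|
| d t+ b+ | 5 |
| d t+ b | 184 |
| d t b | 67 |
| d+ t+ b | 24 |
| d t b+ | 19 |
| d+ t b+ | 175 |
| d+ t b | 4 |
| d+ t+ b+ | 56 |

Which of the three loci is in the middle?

b

The two rarest classes, d+ t b and d t+ b+, are the double crossovers. Comparing them with the parentals, only the b allele has switched, so b is the middle locus and the order is d – b – t.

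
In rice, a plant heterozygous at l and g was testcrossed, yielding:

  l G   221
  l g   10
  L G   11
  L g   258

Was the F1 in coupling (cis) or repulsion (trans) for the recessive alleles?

The two most frequent classes are L g (258) and l G (221); these are the parental (non-recombinant) types.
So the F1 carried L g on one chromosome and l G on the other — the recessive alleles are on opposite chromosomes (trans / repulsion).

trans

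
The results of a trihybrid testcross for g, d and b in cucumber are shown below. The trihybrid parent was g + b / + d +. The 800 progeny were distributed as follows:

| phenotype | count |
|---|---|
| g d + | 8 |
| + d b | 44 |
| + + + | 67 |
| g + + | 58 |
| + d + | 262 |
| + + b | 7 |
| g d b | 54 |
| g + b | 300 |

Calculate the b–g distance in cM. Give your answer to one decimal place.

The two rarest classes, + + b and g d +, are the double crossovers. Comparing them with the parentals, only the g allele has switched, so g is the middle locus and the order is b – g – d.
Crossovers in the b–g interval produce the single-crossover classes g + + and + d b (58 + 44 = 102) plus the double crossovers (15).
RF(b–g) = (102 + 15) / 800 = 117/800 = 0.1462 → 14.6 cM.

14.6 cM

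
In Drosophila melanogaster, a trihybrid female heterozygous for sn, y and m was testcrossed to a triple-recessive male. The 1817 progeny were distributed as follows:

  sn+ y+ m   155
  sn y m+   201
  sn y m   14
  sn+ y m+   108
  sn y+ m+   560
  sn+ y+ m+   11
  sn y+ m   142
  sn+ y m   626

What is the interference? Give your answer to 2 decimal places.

The two most frequent reciprocal classes, sn y+ m+ and sn+ y m, are the parental types, so the F1 was sn y+ m+ / sn+ y m.
The two rarest classes, sn+ y+ m+ and sn y m, are the double crossovers. Comparing them with the parentals, only the sn allele has switched, so sn is the middle locus and the order is y – sn – m.
y–sn: (356 + 25)/1817 = 0.2097; sn–m: (250 + 25)/1817 = 0.1513.
Expected DCO frequency = 0.2097 × 0.1513 ≈ 0.03173; observed = 25/1817 ≈ 0.01376.
Coefficient of coincidence = 0.01376/0.03173 ≈ 0.43; interference = 1 − 0.43 = 0.57.

0.57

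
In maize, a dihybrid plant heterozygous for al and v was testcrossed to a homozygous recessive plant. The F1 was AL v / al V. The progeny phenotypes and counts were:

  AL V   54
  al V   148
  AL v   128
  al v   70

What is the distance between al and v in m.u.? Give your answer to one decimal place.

31.0 m.u.

The recombinant classes are AL V and al v: 54 + 70 = 124.
Recombination frequency = 124/400 = 0.3100 ≈ 31.0%, i.e. 31.0 m.u.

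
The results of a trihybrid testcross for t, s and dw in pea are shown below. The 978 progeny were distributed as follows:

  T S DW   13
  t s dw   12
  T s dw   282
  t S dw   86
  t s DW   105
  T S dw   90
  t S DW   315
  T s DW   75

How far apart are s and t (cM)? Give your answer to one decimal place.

22.5 cM

The two most frequent reciprocal classes, t S DW and T s dw, are the parental types, so the F1 was t S DW / T s dw.
The two rarest classes, T S DW and t s dw, are the double crossovers. Comparing them with the parentals, only the t allele has switched, so t is the middle locus and the order is dw – t – s.
Crossovers in the t–s interval produce the single-crossover classes t s DW and T S dw (105 + 90 = 195) plus the double crossovers (25).
RF(t–s) = (195 + 25) / 978 = 220/978 = 0.2249 → 22.5 cM.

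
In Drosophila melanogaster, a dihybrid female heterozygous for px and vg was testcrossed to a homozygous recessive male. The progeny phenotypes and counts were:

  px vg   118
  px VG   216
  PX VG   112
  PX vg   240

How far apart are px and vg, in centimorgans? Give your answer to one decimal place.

The two most frequent classes, PX vg (240) and px VG (216), are the parental types, so the F1 was PX vg / px VG.
The recombinant classes are PX VG and px vg: 112 + 118 = 230.
Recombination frequency = 230/686 = 0.3353 ≈ 33.5%, i.e. 33.5 centimorgans.

33.5 centimorgans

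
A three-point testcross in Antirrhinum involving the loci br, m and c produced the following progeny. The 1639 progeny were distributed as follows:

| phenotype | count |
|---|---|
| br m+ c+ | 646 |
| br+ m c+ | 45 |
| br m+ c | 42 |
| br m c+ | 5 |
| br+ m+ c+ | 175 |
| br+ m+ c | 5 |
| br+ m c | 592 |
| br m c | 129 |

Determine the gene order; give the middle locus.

m

The two most frequent reciprocal classes, br m+ c+ and br+ m c, are the parental types, so the F1 was br m+ c+ / br+ m c.
The two rarest classes, br m c+ and br+ m+ c, are the double crossovers. Comparing them with the parentals, only the m allele has switched, so m is the middle locus and the order is br – m – c.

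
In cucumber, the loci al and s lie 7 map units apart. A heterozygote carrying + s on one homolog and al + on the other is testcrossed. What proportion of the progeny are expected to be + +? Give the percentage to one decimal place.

3.5%

A map distance of 7 map units corresponds to a recombination frequency of 0.070.
The F1 is + s / al +, so + + is a recombinant gamete class with expected frequency r/2 = 0.070/2 = 0.0350.
That is 0.0350 = 3.5% of the progeny.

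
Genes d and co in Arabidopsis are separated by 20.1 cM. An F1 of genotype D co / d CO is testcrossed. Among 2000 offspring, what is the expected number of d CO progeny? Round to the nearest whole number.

799

A map distance of 20.1 cM corresponds to a recombination frequency of 0.201.
The F1 is D co / d CO, so d CO is a parental gamete class with expected frequency (1 − r)/2 = 0.799/2 = 0.3995.
Expected number = 0.3995 × 2000 = 799.00 ≈ 799.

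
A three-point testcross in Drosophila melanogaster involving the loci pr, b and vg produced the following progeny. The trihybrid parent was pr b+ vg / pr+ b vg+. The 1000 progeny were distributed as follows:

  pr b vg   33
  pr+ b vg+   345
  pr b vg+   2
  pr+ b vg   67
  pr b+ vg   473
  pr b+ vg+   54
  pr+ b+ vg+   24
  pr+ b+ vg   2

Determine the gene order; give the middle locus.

pr

The two rarest classes, pr+ b+ vg and pr b vg+, are the double crossovers. Comparing them with the parentals, only the pr allele has switched, so pr is the middle locus and the order is b – pr – vg.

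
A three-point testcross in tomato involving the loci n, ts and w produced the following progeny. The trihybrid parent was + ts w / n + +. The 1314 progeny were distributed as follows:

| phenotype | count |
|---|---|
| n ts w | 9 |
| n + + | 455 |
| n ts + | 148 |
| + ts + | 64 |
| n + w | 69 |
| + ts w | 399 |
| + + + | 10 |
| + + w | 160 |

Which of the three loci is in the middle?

n

The two rarest classes, n ts w and + + +, are the double crossovers. Comparing them with the parentals, only the n allele has switched, so n is the middle locus and the order is w – n – ts.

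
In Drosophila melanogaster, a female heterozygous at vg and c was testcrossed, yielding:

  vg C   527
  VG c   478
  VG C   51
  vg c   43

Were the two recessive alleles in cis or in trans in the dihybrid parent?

trans

The two most frequent classes are VG c (478) and vg C (527); these are the parental (non-recombinant) types.
So the F1 carried VG c on one chromosome and vg C on the other — the recessive alleles are on opposite chromosomes (trans / repulsion).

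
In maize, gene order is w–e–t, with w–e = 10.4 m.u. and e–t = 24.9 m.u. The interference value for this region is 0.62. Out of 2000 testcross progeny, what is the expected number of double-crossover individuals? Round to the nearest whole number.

Map distances give recombination frequencies of 0.104 and 0.249 for the two intervals.
With interference 0.62 (so coincidence = 0.38), expected double-crossover frequency = 0.104 × 0.249 × 0.38 = 0.00984.
Expected number = 0.00984 × 2000 = 19.68 ≈ 20.

20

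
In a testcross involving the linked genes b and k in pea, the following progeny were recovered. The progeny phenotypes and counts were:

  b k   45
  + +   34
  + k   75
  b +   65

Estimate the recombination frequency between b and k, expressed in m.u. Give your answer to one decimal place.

36.1 m.u.

The two most frequent classes, + k (75) and b + (65), are the parental types, so the F1 was + k / b +.
The recombinant classes are + + and b k: 34 + 45 = 79.
Recombination frequency = 79/219 = 0.3607 ≈ 36.1%, i.e. 36.1 m.u.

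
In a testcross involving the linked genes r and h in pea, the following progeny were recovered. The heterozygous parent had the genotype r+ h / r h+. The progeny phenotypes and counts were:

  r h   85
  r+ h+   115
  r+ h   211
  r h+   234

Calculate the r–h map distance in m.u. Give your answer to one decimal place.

31.0 m.u.

The recombinant classes are r+ h+ and r h: 115 + 85 = 200.
Recombination frequency = 200/645 = 0.3101 ≈ 31.0%, i.e. 31.0 m.u.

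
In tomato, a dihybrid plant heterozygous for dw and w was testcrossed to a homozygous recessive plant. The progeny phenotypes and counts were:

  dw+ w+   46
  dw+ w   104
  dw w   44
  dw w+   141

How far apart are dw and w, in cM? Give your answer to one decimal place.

26.9 cM

The two most frequent classes, dw+ w (104) and dw w+ (141), are the parental types, so the F1 was dw+ w / dw w+.
The recombinant classes are dw+ w+ and dw w: 46 + 44 = 90.
Recombination frequency = 90/335 = 0.2687 ≈ 26.9%, i.e. 26.9 cM.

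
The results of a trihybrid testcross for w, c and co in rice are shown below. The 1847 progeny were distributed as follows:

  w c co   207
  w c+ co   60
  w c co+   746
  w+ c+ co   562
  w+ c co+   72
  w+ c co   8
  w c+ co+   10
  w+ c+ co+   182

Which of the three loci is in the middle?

The two most frequent reciprocal classes, w+ c+ co and w c co+, are the parental types, so the F1 was w+ c+ co / w c co+.
The two rarest classes, w+ c co and w c+ co+, are the double crossovers. Comparing them with the parentals, only the c allele has switched, so c is the middle locus and the order is w – c – co.

c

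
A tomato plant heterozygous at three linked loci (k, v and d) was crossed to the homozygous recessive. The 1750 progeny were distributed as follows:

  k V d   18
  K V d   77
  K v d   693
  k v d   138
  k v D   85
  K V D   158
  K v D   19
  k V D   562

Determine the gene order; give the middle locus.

The two most frequent reciprocal classes, k V D and K v d, are the parental types, so the F1 was k V D / K v d.
The two rarest classes, k V d and K v D, are the double crossovers. Comparing them with the parentals, only the d allele has switched, so d is the middle locus and the order is v – d – k.

d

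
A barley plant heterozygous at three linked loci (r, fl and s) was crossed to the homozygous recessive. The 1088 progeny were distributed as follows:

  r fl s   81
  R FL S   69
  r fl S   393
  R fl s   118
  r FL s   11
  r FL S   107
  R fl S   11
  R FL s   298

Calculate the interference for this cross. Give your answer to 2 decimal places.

0.44

The two most frequent reciprocal classes, r fl S and R FL s, are the parental types, so the F1 was r fl S / R FL s.
The two rarest classes, R fl S and r FL s, are the double crossovers. Comparing them with the parentals, only the r allele has switched, so r is the middle locus and the order is s – r – fl.
s–r: (150 + 22)/1088 = 0.1581; r–fl: (225 + 22)/1088 = 0.2270.
Expected DCO frequency = 0.1581 × 0.2270 ≈ 0.03589; observed = 22/1088 ≈ 0.02022.
Coefficient of coincidence = 0.02022/0.03589 ≈ 0.56; interference = 1 − 0.56 = 0.44.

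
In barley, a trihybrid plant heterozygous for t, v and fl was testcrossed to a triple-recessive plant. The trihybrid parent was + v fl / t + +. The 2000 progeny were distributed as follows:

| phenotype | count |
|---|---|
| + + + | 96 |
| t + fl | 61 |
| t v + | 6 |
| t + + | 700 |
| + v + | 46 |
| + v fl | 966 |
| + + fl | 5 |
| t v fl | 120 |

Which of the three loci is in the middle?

The two rarest classes, + + fl and t v +, are the double crossovers. Comparing them with the parentals, only the v allele has switched, so v is the middle locus and the order is fl – v – t.

v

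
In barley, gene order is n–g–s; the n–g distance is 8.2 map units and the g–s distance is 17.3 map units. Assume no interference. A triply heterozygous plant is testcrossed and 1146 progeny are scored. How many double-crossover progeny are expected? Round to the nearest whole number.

Map distances give recombination frequencies of 0.082 and 0.173 for the two intervals.
With no interference, expected double-crossover frequency = 0.082 × 0.173 = 0.01419.
Expected number = 0.01419 × 1146 = 16.26 ≈ 16.

16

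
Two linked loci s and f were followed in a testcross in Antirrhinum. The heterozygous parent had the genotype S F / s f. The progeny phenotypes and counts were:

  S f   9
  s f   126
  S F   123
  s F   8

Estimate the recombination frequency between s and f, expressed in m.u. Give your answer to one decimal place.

6.4 m.u.

The recombinant classes are S f and s F: 9 + 8 = 17.
Recombination frequency = 17/266 = 0.0639 ≈ 6.4%, i.e. 6.4 m.u.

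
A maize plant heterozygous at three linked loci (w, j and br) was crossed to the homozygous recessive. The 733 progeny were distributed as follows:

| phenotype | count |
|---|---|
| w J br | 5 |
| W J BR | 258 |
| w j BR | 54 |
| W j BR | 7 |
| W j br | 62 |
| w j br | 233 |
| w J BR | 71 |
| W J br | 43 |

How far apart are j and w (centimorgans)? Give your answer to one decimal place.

The two most frequent reciprocal classes, W J BR and w j br, are the parental types, so the F1 was W J BR / w j br.
The two rarest classes, W j BR and w J br, are the double crossovers. Comparing them with the parentals, only the j allele has switched, so j is the middle locus and the order is br – j – w.
Crossovers in the j–w interval produce the single-crossover classes w J BR and W j br (71 + 62 = 133) plus the double crossovers (12).
RF(j–w) = (133 + 12) / 733 = 145/733 = 0.1978 → 19.8 centimorgans.

19.8 centimorgans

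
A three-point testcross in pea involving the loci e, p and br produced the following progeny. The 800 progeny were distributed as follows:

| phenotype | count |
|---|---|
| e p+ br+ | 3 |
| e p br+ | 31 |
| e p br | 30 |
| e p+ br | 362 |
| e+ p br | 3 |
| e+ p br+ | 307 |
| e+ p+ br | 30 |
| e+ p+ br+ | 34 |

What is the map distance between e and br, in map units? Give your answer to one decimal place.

The two most frequent reciprocal classes, e p+ br and e+ p br+, are the parental types, so the F1 was e p+ br / e+ p br+.
The two rarest classes, e p+ br+ and e+ p br, are the double crossovers. Comparing them with the parentals, only the br allele has switched, so br is the middle locus and the order is e – br – p.
Crossovers in the e–br interval produce the single-crossover classes e+ p+ br and e p br+ (30 + 31 = 61) plus the double crossovers (6).
RF(e–br) = (61 + 6) / 800 = 67/800 = 0.0838 → 8.4 map units.

8.4 map units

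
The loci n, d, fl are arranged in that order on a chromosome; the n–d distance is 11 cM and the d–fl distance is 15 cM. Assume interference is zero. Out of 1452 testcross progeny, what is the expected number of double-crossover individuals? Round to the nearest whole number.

24

Map distances give recombination frequencies of 0.110 and 0.150 for the two intervals.
With no interference, expected double-crossover frequency = 0.110 × 0.150 = 0.01650.
Expected number = 0.01650 × 1452 = 23.96 ≈ 24.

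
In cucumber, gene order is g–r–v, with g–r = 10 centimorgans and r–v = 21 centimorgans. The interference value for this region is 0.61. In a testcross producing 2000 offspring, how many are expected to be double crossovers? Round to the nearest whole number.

Map distances give recombination frequencies of 0.100 and 0.210 for the two intervals.
With interference 0.61 (so coincidence = 0.39), expected double-crossover frequency = 0.100 × 0.210 × 0.39 = 0.00819.
Expected number = 0.00819 × 2000 = 16.38 ≈ 16.

16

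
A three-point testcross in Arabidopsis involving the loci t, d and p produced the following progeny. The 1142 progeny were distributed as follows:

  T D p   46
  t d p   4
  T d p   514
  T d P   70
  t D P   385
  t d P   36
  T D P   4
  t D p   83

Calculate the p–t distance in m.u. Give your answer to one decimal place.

The two most frequent reciprocal classes, t D P and T d p, are the parental types, so the F1 was t D P / T d p.
The two rarest classes, T D P and t d p, are the double crossovers. Comparing them with the parentals, only the t allele has switched, so t is the middle locus and the order is p – t – d.
Crossovers in the p–t interval produce the single-crossover classes t D p and T d P (83 + 70 = 153) plus the double crossovers (8).
RF(p–t) = (153 + 8) / 1142 = 161/1142 = 0.1410 → 14.1 m.u.

14.1 m.u.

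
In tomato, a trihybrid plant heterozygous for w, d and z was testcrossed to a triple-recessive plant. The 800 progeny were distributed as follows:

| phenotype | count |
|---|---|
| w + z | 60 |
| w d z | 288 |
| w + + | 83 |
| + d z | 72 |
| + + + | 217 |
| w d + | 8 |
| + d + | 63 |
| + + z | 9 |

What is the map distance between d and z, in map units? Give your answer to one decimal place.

17.5 map units

The two most frequent reciprocal classes, + + + and w d z, are the parental types, so the F1 was + + + / w d z.
The two rarest classes, + + z and w d +, are the double crossovers. Comparing them with the parentals, only the z allele has switched, so z is the middle locus and the order is d – z – w.
Crossovers in the d–z interval produce the single-crossover classes + d + and w + z (63 + 60 = 123) plus the double crossovers (17).
RF(d–z) = (123 + 17) / 800 = 140/800 = 0.1750 → 17.5 map units.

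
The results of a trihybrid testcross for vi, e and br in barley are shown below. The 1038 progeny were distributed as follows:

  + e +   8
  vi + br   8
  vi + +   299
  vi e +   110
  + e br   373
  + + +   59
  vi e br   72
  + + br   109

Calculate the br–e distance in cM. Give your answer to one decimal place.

22.6 cM

The two most frequent reciprocal classes, + e br and vi + +, are the parental types, so the F1 was + e br / vi + +.
The two rarest classes, + e + and vi + br, are the double crossovers. Comparing them with the parentals, only the br allele has switched, so br is the middle locus and the order is e – br – vi.
Crossovers in the e–br interval produce the single-crossover classes + + br and vi e + (109 + 110 = 219) plus the double crossovers (16).
RF(e–br) = (219 + 16) / 1038 = 235/1038 = 0.2264 → 22.6 cM.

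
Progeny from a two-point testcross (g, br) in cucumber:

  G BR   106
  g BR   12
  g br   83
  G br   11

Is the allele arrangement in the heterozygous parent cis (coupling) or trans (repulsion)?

The two most frequent classes are G BR (106) and g br (83); these are the parental (non-recombinant) types.
So the F1 carried G BR on one chromosome and g br on the other — the recessive alleles are on the same chromosome (cis / coupling).

cis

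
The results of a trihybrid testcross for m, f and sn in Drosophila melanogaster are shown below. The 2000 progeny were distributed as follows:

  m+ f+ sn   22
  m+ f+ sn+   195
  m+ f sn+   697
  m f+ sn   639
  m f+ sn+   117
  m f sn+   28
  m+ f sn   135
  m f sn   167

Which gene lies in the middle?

The two most frequent reciprocal classes, m f+ sn and m+ f sn+, are the parental types, so the F1 was m f+ sn / m+ f sn+.
The two rarest classes, m+ f+ sn and m f sn+, are the double crossovers. Comparing them with the parentals, only the m allele has switched, so m is the middle locus and the order is f – m – sn.

m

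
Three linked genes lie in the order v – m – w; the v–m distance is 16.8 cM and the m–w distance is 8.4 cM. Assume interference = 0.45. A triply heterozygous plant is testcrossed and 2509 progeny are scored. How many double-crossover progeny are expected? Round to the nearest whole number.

19

Map distances give recombination frequencies of 0.168 and 0.084 for the two intervals.
With interference 0.45 (so coincidence = 0.55), expected double-crossover frequency = 0.168 × 0.084 × 0.55 = 0.00776.
Expected number = 0.00776 × 2509 = 19.47 ≈ 19.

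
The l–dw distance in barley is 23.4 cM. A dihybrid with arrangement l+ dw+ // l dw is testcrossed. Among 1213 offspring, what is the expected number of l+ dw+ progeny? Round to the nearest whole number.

A map distance of 23.4 cM corresponds to a recombination frequency of 0.234.
The F1 is l+ dw+ / l dw, so l+ dw+ is a parental gamete class with expected frequency (1 − r)/2 = 0.766/2 = 0.3830.
Expected number = 0.3830 × 1213 = 464.58 ≈ 465.

465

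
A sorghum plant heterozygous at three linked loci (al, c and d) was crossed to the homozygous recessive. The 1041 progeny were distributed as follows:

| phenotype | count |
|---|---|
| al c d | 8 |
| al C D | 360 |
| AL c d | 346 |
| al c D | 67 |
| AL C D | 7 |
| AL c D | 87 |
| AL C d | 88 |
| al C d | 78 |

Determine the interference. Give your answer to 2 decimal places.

The two most frequent reciprocal classes, AL c d and al C D, are the parental types, so the F1 was AL c d / al C D.
The two rarest classes, al c d and AL C D, are the double crossovers. Comparing them with the parentals, only the al allele has switched, so al is the middle locus and the order is c – al – d.
c–al: (155 + 15)/1041 = 0.1633; al–d: (165 + 15)/1041 = 0.1729.
Expected DCO frequency = 0.1633 × 0.1729 ≈ 0.02823; observed = 15/1041 ≈ 0.01441.
Coefficient of coincidence = 0.01441/0.02823 ≈ 0.51; interference = 1 − 0.51 = 0.49.

0.49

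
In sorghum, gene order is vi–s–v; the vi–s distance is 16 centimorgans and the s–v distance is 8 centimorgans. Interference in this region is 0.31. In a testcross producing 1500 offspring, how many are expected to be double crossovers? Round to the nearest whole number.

Map distances give recombination frequencies of 0.160 and 0.080 for the two intervals.
With interference 0.31 (so coincidence = 0.69), expected double-crossover frequency = 0.160 × 0.080 × 0.69 = 0.00883.
Expected number = 0.00883 × 1500 = 13.25 ≈ 13.

13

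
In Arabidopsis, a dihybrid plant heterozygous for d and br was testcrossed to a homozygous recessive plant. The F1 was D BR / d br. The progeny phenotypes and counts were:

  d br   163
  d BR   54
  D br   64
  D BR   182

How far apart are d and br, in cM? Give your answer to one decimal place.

The recombinant classes are D br and d BR: 64 + 54 = 118.
Recombination frequency = 118/463 = 0.2549 ≈ 25.5%, i.e. 25.5 cM.

25.5 cM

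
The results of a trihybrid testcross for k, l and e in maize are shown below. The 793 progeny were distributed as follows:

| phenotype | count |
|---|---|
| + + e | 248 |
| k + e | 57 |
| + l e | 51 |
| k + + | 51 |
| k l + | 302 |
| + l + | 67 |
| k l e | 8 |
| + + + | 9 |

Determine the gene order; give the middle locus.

The two most frequent reciprocal classes, + + e and k l +, are the parental types, so the F1 was + + e / k l +.
The two rarest classes, + + + and k l e, are the double crossovers. Comparing them with the parentals, only the e allele has switched, so e is the middle locus and the order is l – e – k.

e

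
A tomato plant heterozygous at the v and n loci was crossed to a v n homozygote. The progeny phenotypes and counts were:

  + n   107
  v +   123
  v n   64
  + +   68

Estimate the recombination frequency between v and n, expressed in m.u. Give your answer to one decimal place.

The two most frequent classes, + n (107) and v + (123), are the parental types, so the F1 was + n / v +.
The recombinant classes are + + and v n: 68 + 64 = 132.
Recombination frequency = 132/362 = 0.3646 ≈ 36.5%, i.e. 36.5 m.u.

36.5 m.u.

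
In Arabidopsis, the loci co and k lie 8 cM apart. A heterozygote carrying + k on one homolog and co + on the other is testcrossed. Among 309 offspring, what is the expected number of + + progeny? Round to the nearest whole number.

A map distance of 8 cM corresponds to a recombination frequency of 0.080.
The F1 is + k / co +, so + + is a recombinant gamete class with expected frequency r/2 = 0.080/2 = 0.0400.
Expected number = 0.0400 × 309 = 12.36 ≈ 12.

12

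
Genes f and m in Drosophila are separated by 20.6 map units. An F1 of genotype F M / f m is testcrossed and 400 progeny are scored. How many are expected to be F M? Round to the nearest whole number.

159

A map distance of 20.6 map units corresponds to a recombination frequency of 0.206.
The F1 is F M / f m, so F M is a parental gamete class with expected frequency (1 − r)/2 = 0.794/2 = 0.3970.
Expected number = 0.3970 × 400 = 158.80 ≈ 159.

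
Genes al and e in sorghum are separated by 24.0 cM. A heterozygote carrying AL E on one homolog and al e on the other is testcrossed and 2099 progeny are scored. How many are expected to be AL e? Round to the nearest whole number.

A map distance of 24.0 cM corresponds to a recombination frequency of 0.240.
The F1 is AL E / al e, so AL e is a recombinant gamete class with expected frequency r/2 = 0.240/2 = 0.1200.
Expected number = 0.1200 × 2099 = 251.88 ≈ 252.

252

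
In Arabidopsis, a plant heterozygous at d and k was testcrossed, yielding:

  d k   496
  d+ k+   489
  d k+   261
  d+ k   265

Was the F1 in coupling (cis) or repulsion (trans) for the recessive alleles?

cis

The two most frequent classes are d+ k+ (489) and d k (496); these are the parental (non-recombinant) types.
So the F1 carried d+ k+ on one chromosome and d k on the other — the recessive alleles are on the same chromosome (cis / coupling).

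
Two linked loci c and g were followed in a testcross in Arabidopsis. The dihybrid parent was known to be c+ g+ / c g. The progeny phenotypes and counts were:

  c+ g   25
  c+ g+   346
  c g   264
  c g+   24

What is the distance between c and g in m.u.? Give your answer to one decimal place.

7.4 m.u.

The recombinant classes are c+ g and c g+: 25 + 24 = 49.
Recombination frequency = 49/659 = 0.0744 ≈ 7.4%, i.e. 7.4 m.u.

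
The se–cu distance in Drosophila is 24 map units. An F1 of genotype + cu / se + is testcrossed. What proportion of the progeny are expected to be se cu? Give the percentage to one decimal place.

12.0%

A map distance of 24 map units corresponds to a recombination frequency of 0.240.
The F1 is + cu / se +, so se cu is a recombinant gamete class with expected frequency r/2 = 0.240/2 = 0.1200.
That is 0.1200 = 12.0% of the progeny.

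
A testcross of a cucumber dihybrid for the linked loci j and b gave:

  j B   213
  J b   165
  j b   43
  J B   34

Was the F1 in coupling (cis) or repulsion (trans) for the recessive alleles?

The two most frequent classes are J b (165) and j B (213); these are the parental (non-recombinant) types.
So the F1 carried J b on one chromosome and j B on the other — the recessive alleles are on opposite chromosomes (trans / repulsion).

trans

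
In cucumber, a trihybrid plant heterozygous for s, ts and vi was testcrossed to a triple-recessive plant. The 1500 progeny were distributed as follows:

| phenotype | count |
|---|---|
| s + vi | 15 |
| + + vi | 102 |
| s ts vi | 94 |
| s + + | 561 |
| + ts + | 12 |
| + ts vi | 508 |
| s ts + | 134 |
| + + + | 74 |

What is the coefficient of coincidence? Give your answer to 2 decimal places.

The two most frequent reciprocal classes, s + + and + ts vi, are the parental types, so the F1 was s + + / + ts vi.
The two rarest classes, s + vi and + ts +, are the double crossovers. Comparing them with the parentals, only the vi allele has switched, so vi is the middle locus and the order is s – vi – ts.
s–vi: (168 + 27)/1500 = 0.1300; vi–ts: (236 + 27)/1500 = 0.1753.
Expected DCO frequency = 0.1300 × 0.1753 ≈ 0.02279; observed = 27/1500 ≈ 0.01800.
Coefficient of coincidence = 0.01800/0.02279 ≈ 0.79.

0.79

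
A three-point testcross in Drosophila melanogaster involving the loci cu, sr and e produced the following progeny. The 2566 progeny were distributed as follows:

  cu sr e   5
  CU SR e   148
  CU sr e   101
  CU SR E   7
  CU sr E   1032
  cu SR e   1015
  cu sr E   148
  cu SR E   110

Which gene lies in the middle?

The two most frequent reciprocal classes, cu SR e and CU sr E, are the parental types, so the F1 was cu SR e / CU sr E.
The two rarest classes, cu sr e and CU SR E, are the double crossovers. Comparing them with the parentals, only the sr allele has switched, so sr is the middle locus and the order is cu – sr – e.

sr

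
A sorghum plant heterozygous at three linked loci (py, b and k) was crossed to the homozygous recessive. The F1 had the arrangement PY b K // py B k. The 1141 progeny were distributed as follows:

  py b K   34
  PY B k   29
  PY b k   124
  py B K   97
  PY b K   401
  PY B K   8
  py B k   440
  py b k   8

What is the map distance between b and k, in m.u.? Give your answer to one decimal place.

The two rarest classes, PY B K and py b k, are the double crossovers. Comparing them with the parentals, only the b allele has switched, so b is the middle locus and the order is k – b – py.
Crossovers in the k–b interval produce the single-crossover classes PY b k and py B K (124 + 97 = 221) plus the double crossovers (16).
RF(k–b) = (221 + 16) / 1141 = 237/1141 = 0.2077 → 20.8 m.u.

20.8 m.u.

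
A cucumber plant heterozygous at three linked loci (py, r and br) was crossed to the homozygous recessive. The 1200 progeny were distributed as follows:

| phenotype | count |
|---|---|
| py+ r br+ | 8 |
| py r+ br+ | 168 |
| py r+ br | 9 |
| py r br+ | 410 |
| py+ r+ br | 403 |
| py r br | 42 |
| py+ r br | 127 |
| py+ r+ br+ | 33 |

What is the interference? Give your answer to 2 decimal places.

The two most frequent reciprocal classes, py r br+ and py+ r+ br, are the parental types, so the F1 was py r br+ / py+ r+ br.
The two rarest classes, py+ r br+ and py r+ br, are the double crossovers. Comparing them with the parentals, only the py allele has switched, so py is the middle locus and the order is br – py – r.
br–py: (75 + 17)/1200 = 0.0767; py–r: (295 + 17)/1200 = 0.2600.
Expected DCO frequency = 0.0767 × 0.2600 ≈ 0.01994; observed = 17/1200 ≈ 0.01417.
Coefficient of coincidence = 0.01417/0.01994 ≈ 0.71; interference = 1 − 0.71 = 0.29.

0.29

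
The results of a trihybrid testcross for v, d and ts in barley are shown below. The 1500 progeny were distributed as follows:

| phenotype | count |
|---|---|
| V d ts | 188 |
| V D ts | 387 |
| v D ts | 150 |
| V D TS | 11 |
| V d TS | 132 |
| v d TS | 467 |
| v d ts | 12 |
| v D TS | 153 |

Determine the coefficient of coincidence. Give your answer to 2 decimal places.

The two most frequent reciprocal classes, V D ts and v d TS, are the parental types, so the F1 was V D ts / v d TS.
The two rarest classes, V D TS and v d ts, are the double crossovers. Comparing them with the parentals, only the ts allele has switched, so ts is the middle locus and the order is v – ts – d.
v–ts: (282 + 23)/1500 = 0.2033; ts–d: (341 + 23)/1500 = 0.2427.
Expected DCO frequency = 0.2033 × 0.2427 ≈ 0.04934; observed = 23/1500 ≈ 0.01533.
Coefficient of coincidence = 0.01533/0.04934 ≈ 0.31.

0.31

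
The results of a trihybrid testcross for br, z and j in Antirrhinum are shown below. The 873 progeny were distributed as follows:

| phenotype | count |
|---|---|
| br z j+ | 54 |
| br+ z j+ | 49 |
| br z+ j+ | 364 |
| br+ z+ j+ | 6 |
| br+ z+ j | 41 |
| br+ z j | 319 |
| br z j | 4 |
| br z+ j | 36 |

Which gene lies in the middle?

br

The two most frequent reciprocal classes, br+ z j and br z+ j+, are the parental types, so the F1 was br+ z j / br z+ j+.
The two rarest classes, br z j and br+ z+ j+, are the double crossovers. Comparing them with the parentals, only the br allele has switched, so br is the middle locus and the order is j – br – z.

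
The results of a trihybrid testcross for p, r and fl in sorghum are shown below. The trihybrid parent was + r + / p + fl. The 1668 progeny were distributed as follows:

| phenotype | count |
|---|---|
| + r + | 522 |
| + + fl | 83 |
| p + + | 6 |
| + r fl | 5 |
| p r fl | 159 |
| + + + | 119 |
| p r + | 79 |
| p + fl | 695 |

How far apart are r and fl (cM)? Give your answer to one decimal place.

17.3 cM

The two rarest classes, + r fl and p + +, are the double crossovers. Comparing them with the parentals, only the fl allele has switched, so fl is the middle locus and the order is p – fl – r.
Crossovers in the fl–r interval produce the single-crossover classes + + + and p r fl (119 + 159 = 278) plus the double crossovers (11).
RF(fl–r) = (278 + 11) / 1668 = 289/1668 = 0.1733 → 17.3 cM.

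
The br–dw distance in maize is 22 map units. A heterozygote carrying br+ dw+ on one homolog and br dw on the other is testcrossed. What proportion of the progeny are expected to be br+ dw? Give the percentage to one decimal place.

11.0%

A map distance of 22 map units corresponds to a recombination frequency of 0.220.
The F1 is br+ dw+ / br dw, so br+ dw is a recombinant gamete class with expected frequency r/2 = 0.220/2 = 0.1100.
That is 0.1100 = 11.0% of the progeny.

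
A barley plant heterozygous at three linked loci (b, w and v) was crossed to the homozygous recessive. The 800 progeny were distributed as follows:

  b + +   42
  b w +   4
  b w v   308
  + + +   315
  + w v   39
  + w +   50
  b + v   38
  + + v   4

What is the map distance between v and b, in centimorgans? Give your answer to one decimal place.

The two most frequent reciprocal classes, b w v and + + +, are the parental types, so the F1 was b w v / + + +.
The two rarest classes, b w + and + + v, are the double crossovers. Comparing them with the parentals, only the v allele has switched, so v is the middle locus and the order is b – v – w.
Crossovers in the b–v interval produce the single-crossover classes + w v and b + + (39 + 42 = 81) plus the double crossovers (8).
RF(b–v) = (81 + 8) / 800 = 89/800 = 0.1113 → 11.1 centimorgans.

11.1 centimorgans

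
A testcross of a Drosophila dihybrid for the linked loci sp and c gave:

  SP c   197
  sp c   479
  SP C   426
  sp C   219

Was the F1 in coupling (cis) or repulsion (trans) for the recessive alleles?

cis

The two most frequent classes are SP C (426) and sp c (479); these are the parental (non-recombinant) types.
So the F1 carried SP C on one chromosome and sp c on the other — the recessive alleles are on the same chromosome (cis / coupling).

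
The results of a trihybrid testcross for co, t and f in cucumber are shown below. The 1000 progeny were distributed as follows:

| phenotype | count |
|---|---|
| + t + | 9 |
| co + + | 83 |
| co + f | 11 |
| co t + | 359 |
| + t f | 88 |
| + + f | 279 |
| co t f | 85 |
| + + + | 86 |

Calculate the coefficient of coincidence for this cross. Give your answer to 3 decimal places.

The two most frequent reciprocal classes, co t + and + + f, are the parental types, so the F1 was co t + / + + f.
The two rarest classes, + t + and co + f, are the double crossovers. Comparing them with the parentals, only the co allele has switched, so co is the middle locus and the order is f – co – t.
f–co: (171 + 20)/1000 = 0.1910; co–t: (171 + 20)/1000 = 0.1910.
Expected DCO frequency = 0.1910 × 0.1910 ≈ 0.03648; observed = 20/1000 ≈ 0.02000.
Coefficient of coincidence = 0.02000/0.03648 ≈ 0.548.

0.548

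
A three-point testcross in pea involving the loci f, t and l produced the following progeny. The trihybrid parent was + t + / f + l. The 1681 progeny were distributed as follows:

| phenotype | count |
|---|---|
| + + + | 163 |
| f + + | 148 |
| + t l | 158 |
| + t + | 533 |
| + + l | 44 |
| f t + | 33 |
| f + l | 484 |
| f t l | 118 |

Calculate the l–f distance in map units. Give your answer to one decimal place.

22.8 map units

The two rarest classes, f t + and + + l, are the double crossovers. Comparing them with the parentals, only the f allele has switched, so f is the middle locus and the order is t – f – l.
Crossovers in the f–l interval produce the single-crossover classes + t l and f + + (158 + 148 = 306) plus the double crossovers (77).
RF(f–l) = (306 + 77) / 1681 = 383/1681 = 0.2278 → 22.8 map units.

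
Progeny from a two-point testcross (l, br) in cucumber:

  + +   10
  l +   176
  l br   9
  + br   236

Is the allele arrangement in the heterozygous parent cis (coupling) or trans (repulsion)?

The two most frequent classes are + br (236) and l + (176); these are the parental (non-recombinant) types.
So the F1 carried + br on one chromosome and l + on the other — the recessive alleles are on opposite chromosomes (trans / repulsion).

trans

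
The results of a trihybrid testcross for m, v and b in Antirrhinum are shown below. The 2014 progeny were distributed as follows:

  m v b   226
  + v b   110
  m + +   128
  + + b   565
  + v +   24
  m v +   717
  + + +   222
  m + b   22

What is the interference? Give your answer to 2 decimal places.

0.34

The two most frequent reciprocal classes, + + b and m v +, are the parental types, so the F1 was + + b / m v +.
The two rarest classes, m + b and + v +, are the double crossovers. Comparing them with the parentals, only the m allele has switched, so m is the middle locus and the order is b – m – v.
b–m: (448 + 46)/2014 = 0.2453; m–v: (238 + 46)/2014 = 0.1410.
Expected DCO frequency = 0.2453 × 0.1410 ≈ 0.03459; observed = 46/2014 ≈ 0.02284.
Coefficient of coincidence = 0.02284/0.03459 ≈ 0.66; interference = 1 − 0.66 = 0.34.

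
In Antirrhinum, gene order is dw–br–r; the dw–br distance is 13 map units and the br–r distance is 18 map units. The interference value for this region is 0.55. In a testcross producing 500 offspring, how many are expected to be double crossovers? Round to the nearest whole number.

Map distances give recombination frequencies of 0.130 and 0.180 for the two intervals.
With interference 0.55 (so coincidence = 0.45), expected double-crossover frequency = 0.130 × 0.180 × 0.45 = 0.01053.
Expected number = 0.01053 × 500 = 5.26 ≈ 5.

5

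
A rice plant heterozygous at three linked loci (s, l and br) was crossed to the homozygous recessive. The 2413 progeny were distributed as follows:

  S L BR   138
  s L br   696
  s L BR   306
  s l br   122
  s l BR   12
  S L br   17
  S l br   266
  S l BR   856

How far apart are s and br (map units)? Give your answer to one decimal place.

24.9 map units

The two most frequent reciprocal classes, s L br and S l BR, are the parental types, so the F1 was s L br / S l BR.
The two rarest classes, S L br and s l BR, are the double crossovers. Comparing them with the parentals, only the s allele has switched, so s is the middle locus and the order is br – s – l.
Crossovers in the br–s interval produce the single-crossover classes s L BR and S l br (306 + 266 = 572) plus the double crossovers (29).
RF(br–s) = (572 + 29) / 2413 = 601/2413 = 0.2491 → 24.9 map units.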